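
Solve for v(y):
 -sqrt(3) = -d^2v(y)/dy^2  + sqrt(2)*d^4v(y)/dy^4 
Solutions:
 v(y) = C1 + C2*y + C3*exp(-2^(3/4)*y/2) + C4*exp(2^(3/4)*y/2) + sqrt(3)*y^2/2


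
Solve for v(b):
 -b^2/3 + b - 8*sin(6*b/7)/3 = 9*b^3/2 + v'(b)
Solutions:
 v(b) = C1 - 9*b^4/8 - b^3/9 + b^2/2 + 28*cos(6*b/7)/9


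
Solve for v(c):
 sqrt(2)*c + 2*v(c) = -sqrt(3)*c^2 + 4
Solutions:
 v(c) = -sqrt(3)*c^2/2 - sqrt(2)*c/2 + 2


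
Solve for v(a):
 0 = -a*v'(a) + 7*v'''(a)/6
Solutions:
 v(a) = C1 + Integral(C2*airyai(6^(1/3)*7^(2/3)*a/7) + C3*airybi(6^(1/3)*7^(2/3)*a/7), a)


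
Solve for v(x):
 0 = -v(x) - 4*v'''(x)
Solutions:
 v(x) = C3*exp(-2^(1/3)*x/2) + (C1*sin(2^(1/3)*sqrt(3)*x/4) + C2*cos(2^(1/3)*sqrt(3)*x/4))*exp(2^(1/3)*x/4)


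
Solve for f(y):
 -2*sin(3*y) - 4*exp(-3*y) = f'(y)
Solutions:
 f(y) = C1 + 2*cos(3*y)/3 + 4*exp(-3*y)/3


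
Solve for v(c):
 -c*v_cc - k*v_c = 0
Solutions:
 v(c) = C1 + c^(1 - re(k))*(C2*sin(log(c)*Abs(im(k))) + C3*cos(log(c)*im(k)))


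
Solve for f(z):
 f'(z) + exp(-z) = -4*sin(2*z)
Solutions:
 f(z) = C1 + 2*cos(2*z) + exp(-z)


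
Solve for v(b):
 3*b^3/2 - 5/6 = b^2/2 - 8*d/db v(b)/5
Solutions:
 v(b) = C1 - 15*b^4/64 + 5*b^3/48 + 25*b/48


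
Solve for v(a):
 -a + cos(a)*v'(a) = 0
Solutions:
 v(a) = C1 + Integral(a/cos(a), a)


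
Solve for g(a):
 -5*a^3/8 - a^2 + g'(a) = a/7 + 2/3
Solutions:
 g(a) = C1 + 5*a^4/32 + a^3/3 + a^2/14 + 2*a/3


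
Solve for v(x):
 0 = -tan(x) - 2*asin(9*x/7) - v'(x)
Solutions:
 v(x) = C1 - 2*x*asin(9*x/7) - 2*sqrt(49 - 81*x^2)/9 + log(cos(x))


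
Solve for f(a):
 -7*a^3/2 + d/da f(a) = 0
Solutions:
 f(a) = C1 + 7*a^4/8


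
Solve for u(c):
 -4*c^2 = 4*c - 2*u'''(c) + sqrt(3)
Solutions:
 u(c) = C1 + C2*c + C3*c^2 + c^5/30 + c^4/12 + sqrt(3)*c^3/12


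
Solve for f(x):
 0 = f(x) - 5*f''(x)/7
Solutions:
 f(x) = C1*exp(-sqrt(35)*x/5) + C2*exp(sqrt(35)*x/5)


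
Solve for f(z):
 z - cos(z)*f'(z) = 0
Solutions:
 f(z) = C1 + Integral(z/cos(z), z)


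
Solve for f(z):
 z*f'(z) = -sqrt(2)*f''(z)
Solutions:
 f(z) = C1 + C2*erf(2^(1/4)*z/2)


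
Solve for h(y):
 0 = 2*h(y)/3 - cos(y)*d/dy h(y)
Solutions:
 h(y) = C1*(sin(y) + 1)^(1/3)/(sin(y) - 1)^(1/3)


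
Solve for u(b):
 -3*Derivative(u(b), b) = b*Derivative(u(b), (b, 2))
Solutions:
 u(b) = C1 + C2/b^2


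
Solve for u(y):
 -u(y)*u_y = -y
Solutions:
 u(y) = -sqrt(C1 + y^2)
 u(y) = sqrt(C1 + y^2)


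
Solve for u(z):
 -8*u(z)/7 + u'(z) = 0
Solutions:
 u(z) = C1*exp(8*z/7)


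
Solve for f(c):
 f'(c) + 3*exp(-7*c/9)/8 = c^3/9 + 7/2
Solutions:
 f(c) = C1 + c^4/36 + 7*c/2 + 27*exp(-7*c/9)/56


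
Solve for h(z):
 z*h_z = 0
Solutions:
 h(z) = C1


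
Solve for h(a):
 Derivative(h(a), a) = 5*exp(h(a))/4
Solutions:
 h(a) = log(-1/(C1 + 5*a)) + 2*log(2)


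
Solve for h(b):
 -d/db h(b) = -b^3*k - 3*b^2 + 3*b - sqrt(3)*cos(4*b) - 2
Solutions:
 h(b) = C1 + b^4*k/4 + b^3 - 3*b^2/2 + 2*b + sqrt(3)*sin(4*b)/4


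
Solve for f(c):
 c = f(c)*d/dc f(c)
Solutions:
 f(c) = -sqrt(C1 + c^2)
 f(c) = sqrt(C1 + c^2)


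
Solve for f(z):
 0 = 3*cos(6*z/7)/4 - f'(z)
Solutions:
 f(z) = C1 + 7*sin(6*z/7)/8


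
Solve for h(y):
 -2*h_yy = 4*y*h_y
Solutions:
 h(y) = C1 + C2*erf(y)


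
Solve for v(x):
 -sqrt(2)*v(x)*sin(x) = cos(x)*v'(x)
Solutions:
 v(x) = C1*cos(x)^(sqrt(2))


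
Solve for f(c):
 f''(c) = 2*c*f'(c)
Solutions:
 f(c) = C1 + C2*erfi(c)


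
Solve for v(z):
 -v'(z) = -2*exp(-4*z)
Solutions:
 v(z) = C1 - exp(-4*z)/2


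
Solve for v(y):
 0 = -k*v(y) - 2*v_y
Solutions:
 v(y) = C1*exp(-k*y/2)


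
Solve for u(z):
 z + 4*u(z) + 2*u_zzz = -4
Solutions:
 u(z) = C3*exp(-2^(1/3)*z) - z/4 + (C1*sin(2^(1/3)*sqrt(3)*z/2) + C2*cos(2^(1/3)*sqrt(3)*z/2))*exp(2^(1/3)*z/2) - 1


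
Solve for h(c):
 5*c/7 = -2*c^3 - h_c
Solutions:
 h(c) = C1 - c^4/2 - 5*c^2/14


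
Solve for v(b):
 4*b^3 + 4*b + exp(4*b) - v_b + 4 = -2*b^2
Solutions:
 v(b) = C1 + b^4 + 2*b^3/3 + 2*b^2 + 4*b + exp(4*b)/4


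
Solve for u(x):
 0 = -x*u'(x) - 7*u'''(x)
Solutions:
 u(x) = C1 + Integral(C2*airyai(-7^(2/3)*x/7) + C3*airybi(-7^(2/3)*x/7), x)


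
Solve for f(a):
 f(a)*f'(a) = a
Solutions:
 f(a) = -sqrt(C1 + a^2)
 f(a) = sqrt(C1 + a^2)


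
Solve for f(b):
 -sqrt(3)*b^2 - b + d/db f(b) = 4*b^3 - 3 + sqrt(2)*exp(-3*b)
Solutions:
 f(b) = C1 + b^4 + sqrt(3)*b^3/3 + b^2/2 - 3*b - sqrt(2)*exp(-3*b)/3


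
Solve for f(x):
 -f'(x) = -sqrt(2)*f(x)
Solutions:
 f(x) = C1*exp(sqrt(2)*x)


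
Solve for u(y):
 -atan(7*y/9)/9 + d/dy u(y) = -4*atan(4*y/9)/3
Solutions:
 u(y) = C1 - 4*y*atan(4*y/9)/3 + y*atan(7*y/9)/9 + 3*log(16*y^2 + 81)/2 - log(49*y^2 + 81)/14


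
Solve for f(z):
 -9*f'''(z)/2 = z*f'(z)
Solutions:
 f(z) = C1 + Integral(C2*airyai(-6^(1/3)*z/3) + C3*airybi(-6^(1/3)*z/3), z)


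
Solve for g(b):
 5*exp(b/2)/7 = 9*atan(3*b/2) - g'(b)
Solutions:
 g(b) = C1 + 9*b*atan(3*b/2) - 10*exp(b/2)/7 - 3*log(9*b^2 + 4)


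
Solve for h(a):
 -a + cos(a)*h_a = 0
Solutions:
 h(a) = C1 + Integral(a/cos(a), a)


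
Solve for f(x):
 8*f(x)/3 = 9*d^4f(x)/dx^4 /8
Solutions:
 f(x) = C1*exp(-2*sqrt(2)*3^(1/4)*x/3) + C2*exp(2*sqrt(2)*3^(1/4)*x/3) + C3*sin(2*sqrt(2)*3^(1/4)*x/3) + C4*cos(2*sqrt(2)*3^(1/4)*x/3)


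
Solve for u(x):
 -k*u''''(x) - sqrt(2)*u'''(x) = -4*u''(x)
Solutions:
 u(x) = C1 + C2*x + C3*exp(sqrt(2)*x*(sqrt(8*k + 1) - 1)/(2*k)) + C4*exp(-sqrt(2)*x*(sqrt(8*k + 1) + 1)/(2*k))


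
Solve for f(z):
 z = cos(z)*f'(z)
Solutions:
 f(z) = C1 + Integral(z/cos(z), z)


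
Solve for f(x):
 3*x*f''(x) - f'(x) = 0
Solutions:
 f(x) = C1 + C2*x^(4/3)


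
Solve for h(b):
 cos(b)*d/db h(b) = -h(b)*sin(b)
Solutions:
 h(b) = C1*cos(b)


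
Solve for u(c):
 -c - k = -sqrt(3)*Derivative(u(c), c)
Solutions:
 u(c) = C1 + sqrt(3)*c^2/6 + sqrt(3)*c*k/3


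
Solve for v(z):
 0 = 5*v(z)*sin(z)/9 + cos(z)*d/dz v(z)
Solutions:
 v(z) = C1*cos(z)^(5/9)


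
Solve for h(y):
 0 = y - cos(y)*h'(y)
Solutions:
 h(y) = C1 + Integral(y/cos(y), y)


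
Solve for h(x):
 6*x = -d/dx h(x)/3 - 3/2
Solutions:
 h(x) = C1 - 9*x^2 - 9*x/2


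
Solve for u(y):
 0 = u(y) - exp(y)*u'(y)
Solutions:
 u(y) = C1*exp(-exp(-y))


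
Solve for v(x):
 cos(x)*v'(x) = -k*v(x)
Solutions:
 v(x) = C1*exp(k*(log(sin(x) - 1) - log(sin(x) + 1))/2)


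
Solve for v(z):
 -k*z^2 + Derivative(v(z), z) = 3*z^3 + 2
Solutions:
 v(z) = C1 + k*z^3/3 + 3*z^4/4 + 2*z


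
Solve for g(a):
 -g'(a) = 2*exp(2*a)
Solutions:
 g(a) = C1 - exp(2*a)


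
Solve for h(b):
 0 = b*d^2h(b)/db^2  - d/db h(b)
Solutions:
 h(b) = C1 + C2*b^2


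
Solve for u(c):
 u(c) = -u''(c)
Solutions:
 u(c) = C1*sin(c) + C2*cos(c)


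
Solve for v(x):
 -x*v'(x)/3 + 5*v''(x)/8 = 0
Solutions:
 v(x) = C1 + C2*erfi(2*sqrt(15)*x/15)


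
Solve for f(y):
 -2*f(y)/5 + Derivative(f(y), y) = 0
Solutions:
 f(y) = C1*exp(2*y/5)


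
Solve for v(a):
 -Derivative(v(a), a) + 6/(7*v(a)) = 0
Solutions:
 v(a) = -sqrt(C1 + 84*a)/7
 v(a) = sqrt(C1 + 84*a)/7


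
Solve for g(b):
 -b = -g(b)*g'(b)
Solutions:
 g(b) = -sqrt(C1 + b^2)
 g(b) = sqrt(C1 + b^2)


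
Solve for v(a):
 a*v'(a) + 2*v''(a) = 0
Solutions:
 v(a) = C1 + C2*erf(a/2)


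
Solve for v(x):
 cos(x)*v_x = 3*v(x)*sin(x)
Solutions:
 v(x) = C1/cos(x)^3


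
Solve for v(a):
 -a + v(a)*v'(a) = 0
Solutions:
 v(a) = -sqrt(C1 + a^2)
 v(a) = sqrt(C1 + a^2)


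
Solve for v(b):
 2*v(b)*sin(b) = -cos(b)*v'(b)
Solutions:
 v(b) = C1*cos(b)^2


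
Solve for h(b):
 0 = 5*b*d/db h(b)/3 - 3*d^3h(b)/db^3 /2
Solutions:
 h(b) = C1 + Integral(C2*airyai(30^(1/3)*b/3) + C3*airybi(30^(1/3)*b/3), b)


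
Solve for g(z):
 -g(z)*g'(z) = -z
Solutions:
 g(z) = -sqrt(C1 + z^2)
 g(z) = sqrt(C1 + z^2)


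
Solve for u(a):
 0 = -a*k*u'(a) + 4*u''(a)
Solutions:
 u(a) = Piecewise((-sqrt(2)*sqrt(pi)*C1*erf(sqrt(2)*a*sqrt(-k)/4)/sqrt(-k) - C2, (k > 0) | (k < 0)), (-C1*a - C2, True))


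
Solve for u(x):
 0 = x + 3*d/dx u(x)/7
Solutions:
 u(x) = C1 - 7*x^2/6


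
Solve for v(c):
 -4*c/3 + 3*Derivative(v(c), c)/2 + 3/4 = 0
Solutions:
 v(c) = C1 + 4*c^2/9 - c/2


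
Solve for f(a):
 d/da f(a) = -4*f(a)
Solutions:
 f(a) = C1*exp(-4*a)


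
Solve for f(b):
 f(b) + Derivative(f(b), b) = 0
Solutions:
 f(b) = C1*exp(-b)


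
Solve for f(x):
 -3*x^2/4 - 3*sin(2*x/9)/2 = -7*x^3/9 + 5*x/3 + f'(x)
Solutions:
 f(x) = C1 + 7*x^4/36 - x^3/4 - 5*x^2/6 + 27*cos(2*x/9)/4


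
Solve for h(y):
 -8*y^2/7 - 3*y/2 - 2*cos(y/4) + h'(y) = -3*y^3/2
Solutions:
 h(y) = C1 - 3*y^4/8 + 8*y^3/21 + 3*y^2/4 + 8*sin(y/4)


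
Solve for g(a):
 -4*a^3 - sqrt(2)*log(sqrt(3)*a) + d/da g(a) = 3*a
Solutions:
 g(a) = C1 + a^4 + 3*a^2/2 + sqrt(2)*a*log(a) - sqrt(2)*a + sqrt(2)*a*log(3)/2


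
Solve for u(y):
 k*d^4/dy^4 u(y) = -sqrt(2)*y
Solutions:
 u(y) = C1 + C2*y + C3*y^2 + C4*y^3 - sqrt(2)*y^5/(120*k)


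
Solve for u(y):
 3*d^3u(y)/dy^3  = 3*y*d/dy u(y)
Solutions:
 u(y) = C1 + Integral(C2*airyai(y) + C3*airybi(y), y)


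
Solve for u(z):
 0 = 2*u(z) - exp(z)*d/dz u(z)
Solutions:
 u(z) = C1*exp(-2*exp(-z))


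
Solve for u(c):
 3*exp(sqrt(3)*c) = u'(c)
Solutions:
 u(c) = C1 + sqrt(3)*exp(sqrt(3)*c)


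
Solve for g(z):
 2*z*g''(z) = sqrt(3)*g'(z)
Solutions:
 g(z) = C1 + C2*z^(sqrt(3)/2 + 1)


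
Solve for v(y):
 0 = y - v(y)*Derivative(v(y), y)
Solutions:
 v(y) = -sqrt(C1 + y^2)
 v(y) = sqrt(C1 + y^2)


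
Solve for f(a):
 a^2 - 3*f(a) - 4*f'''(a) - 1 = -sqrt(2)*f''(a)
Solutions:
 f(a) = C1*exp(a*(2^(2/3)/(-sqrt(2) + sqrt(-2 + (324 - sqrt(2))^2) + 324)^(1/3) + 2*sqrt(2) + 2^(1/3)*(-sqrt(2) + sqrt(-2 + (324 - sqrt(2))^2) + 324)^(1/3))/24)*sin(2^(1/3)*sqrt(3)*a*(-(-sqrt(2) + sqrt(-2 + (324 - sqrt(2))^2) + 324)^(1/3) + 2^(1/3)/(-sqrt(2) + sqrt(-2 + (324 - sqrt(2))^2) + 324)^(1/3))/24) + C2*exp(a*(2^(2/3)/(-sqrt(2) + sqrt(-2 + (324 - sqrt(2))^2) + 324)^(1/3) + 2*sqrt(2) + 2^(1/3)*(-sqrt(2) + sqrt(-2 + (324 - sqrt(2))^2) + 324)^(1/3))/24)*cos(2^(1/3)*sqrt(3)*a*(-(-sqrt(2) + sqrt(-2 + (324 - sqrt(2))^2) + 324)^(1/3) + 2^(1/3)/(-sqrt(2) + sqrt(-2 + (324 - sqrt(2))^2) + 324)^(1/3))/24) + C3*exp(a*(-2^(1/3)*(-sqrt(2) + sqrt(-2 + (324 - sqrt(2))^2) + 324)^(1/3) - 2^(2/3)/(-sqrt(2) + sqrt(-2 + (324 - sqrt(2))^2) + 324)^(1/3) + sqrt(2))/12) + a^2/3 - 1/3 + 2*sqrt(2)/9


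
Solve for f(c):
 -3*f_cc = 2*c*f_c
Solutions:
 f(c) = C1 + C2*erf(sqrt(3)*c/3)


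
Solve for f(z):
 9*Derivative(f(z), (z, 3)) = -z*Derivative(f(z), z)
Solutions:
 f(z) = C1 + Integral(C2*airyai(-3^(1/3)*z/3) + C3*airybi(-3^(1/3)*z/3), z)


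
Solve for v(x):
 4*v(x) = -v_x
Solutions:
 v(x) = C1*exp(-4*x)


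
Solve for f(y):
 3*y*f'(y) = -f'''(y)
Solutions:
 f(y) = C1 + Integral(C2*airyai(-3^(1/3)*y) + C3*airybi(-3^(1/3)*y), y)


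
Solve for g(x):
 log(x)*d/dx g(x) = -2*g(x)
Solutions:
 g(x) = C1*exp(-2*li(x))


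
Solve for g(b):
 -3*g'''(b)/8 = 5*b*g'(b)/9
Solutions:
 g(b) = C1 + Integral(C2*airyai(-2*5^(1/3)*b/3) + C3*airybi(-2*5^(1/3)*b/3), b)


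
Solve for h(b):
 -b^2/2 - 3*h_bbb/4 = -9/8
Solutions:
 h(b) = C1 + C2*b + C3*b^2 - b^5/90 + b^3/4


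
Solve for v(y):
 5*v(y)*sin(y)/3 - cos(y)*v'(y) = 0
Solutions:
 v(y) = C1/cos(y)^(5/3)


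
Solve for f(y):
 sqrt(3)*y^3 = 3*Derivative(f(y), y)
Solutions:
 f(y) = C1 + sqrt(3)*y^4/12


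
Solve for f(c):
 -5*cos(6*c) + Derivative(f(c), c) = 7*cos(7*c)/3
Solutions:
 f(c) = C1 + 5*sin(6*c)/6 + sin(7*c)/3


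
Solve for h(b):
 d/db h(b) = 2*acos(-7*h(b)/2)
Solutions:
 Integral(1/acos(-7*_y/2), (_y, h(b))) = C1 + 2*b


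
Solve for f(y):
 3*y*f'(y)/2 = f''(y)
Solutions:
 f(y) = C1 + C2*erfi(sqrt(3)*y/2)


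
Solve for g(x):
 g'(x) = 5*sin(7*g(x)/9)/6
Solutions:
 -5*x/6 + 9*log(cos(7*g(x)/9) - 1)/14 - 9*log(cos(7*g(x)/9) + 1)/14 = C1


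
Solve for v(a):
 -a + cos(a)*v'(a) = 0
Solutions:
 v(a) = C1 + Integral(a/cos(a), a)


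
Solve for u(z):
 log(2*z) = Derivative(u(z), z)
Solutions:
 u(z) = C1 + z*log(z) - z + z*log(2)


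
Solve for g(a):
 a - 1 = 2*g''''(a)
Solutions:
 g(a) = C1 + C2*a + C3*a^2 + C4*a^3 + a^5/240 - a^4/48


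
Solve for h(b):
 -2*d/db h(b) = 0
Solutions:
 h(b) = C1


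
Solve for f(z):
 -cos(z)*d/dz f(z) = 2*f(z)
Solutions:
 f(z) = C1*(sin(z) - 1)/(sin(z) + 1)


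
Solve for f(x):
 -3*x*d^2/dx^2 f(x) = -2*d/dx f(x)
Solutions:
 f(x) = C1 + C2*x^(5/3)


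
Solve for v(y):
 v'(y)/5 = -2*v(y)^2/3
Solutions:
 v(y) = 3/(C1 + 10*y)


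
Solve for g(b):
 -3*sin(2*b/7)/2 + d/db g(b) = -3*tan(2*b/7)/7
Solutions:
 g(b) = C1 + 3*log(cos(2*b/7))/2 - 21*cos(2*b/7)/4


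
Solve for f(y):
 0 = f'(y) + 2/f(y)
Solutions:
 f(y) = -sqrt(C1 - 4*y)
 f(y) = sqrt(C1 - 4*y)


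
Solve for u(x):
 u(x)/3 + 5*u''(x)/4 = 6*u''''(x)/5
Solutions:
 u(x) = C1*exp(-sqrt(3)*x*sqrt(25 + sqrt(1265))/12) + C2*exp(sqrt(3)*x*sqrt(25 + sqrt(1265))/12) + C3*sin(sqrt(3)*x*sqrt(-25 + sqrt(1265))/12) + C4*cos(sqrt(3)*x*sqrt(-25 + sqrt(1265))/12)


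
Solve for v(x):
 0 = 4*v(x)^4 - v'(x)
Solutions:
 v(x) = (-1/(C1 + 12*x))^(1/3)
 v(x) = (-1/(C1 + 4*x))^(1/3)*(-3^(2/3) - 3*3^(1/6)*I)/6
 v(x) = (-1/(C1 + 4*x))^(1/3)*(-3^(2/3) + 3*3^(1/6)*I)/6


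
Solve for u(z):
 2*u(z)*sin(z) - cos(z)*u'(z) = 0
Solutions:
 u(z) = C1/cos(z)^2


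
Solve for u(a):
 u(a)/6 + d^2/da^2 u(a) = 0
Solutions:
 u(a) = C1*sin(sqrt(6)*a/6) + C2*cos(sqrt(6)*a/6)


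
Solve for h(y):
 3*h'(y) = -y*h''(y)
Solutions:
 h(y) = C1 + C2/y^2


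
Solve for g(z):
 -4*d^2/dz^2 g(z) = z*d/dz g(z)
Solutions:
 g(z) = C1 + C2*erf(sqrt(2)*z/4)


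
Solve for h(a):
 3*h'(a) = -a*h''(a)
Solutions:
 h(a) = C1 + C2/a^2


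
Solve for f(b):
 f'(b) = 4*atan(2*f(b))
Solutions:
 Integral(1/atan(2*_y), (_y, f(b))) = C1 + 4*b


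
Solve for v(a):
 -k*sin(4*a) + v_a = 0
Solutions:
 v(a) = C1 - k*cos(4*a)/4


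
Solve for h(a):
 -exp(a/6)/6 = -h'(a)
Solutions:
 h(a) = C1 + exp(a/6)


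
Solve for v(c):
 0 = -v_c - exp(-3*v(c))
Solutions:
 v(c) = log(C1 - 3*c)/3
 v(c) = log((-3^(1/3) - 3^(5/6)*I)*(C1 - c)^(1/3)/2)
 v(c) = log((-3^(1/3) + 3^(5/6)*I)*(C1 - c)^(1/3)/2)


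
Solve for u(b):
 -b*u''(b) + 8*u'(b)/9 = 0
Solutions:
 u(b) = C1 + C2*b^(17/9)


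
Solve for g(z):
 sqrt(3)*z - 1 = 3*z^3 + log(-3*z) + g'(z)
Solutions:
 g(z) = C1 - 3*z^4/4 + sqrt(3)*z^2/2 - z*log(-z) - z*log(3)


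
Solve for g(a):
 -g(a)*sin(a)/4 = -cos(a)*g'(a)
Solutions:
 g(a) = C1/cos(a)^(1/4)


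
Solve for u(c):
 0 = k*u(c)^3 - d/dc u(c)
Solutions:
 u(c) = -sqrt(2)*sqrt(-1/(C1 + c*k))/2
 u(c) = sqrt(2)*sqrt(-1/(C1 + c*k))/2


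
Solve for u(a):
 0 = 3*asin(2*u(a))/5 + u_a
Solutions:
 Integral(1/asin(2*_y), (_y, u(a))) = C1 - 3*a/5


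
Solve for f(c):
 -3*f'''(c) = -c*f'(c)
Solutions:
 f(c) = C1 + Integral(C2*airyai(3^(2/3)*c/3) + C3*airybi(3^(2/3)*c/3), c)


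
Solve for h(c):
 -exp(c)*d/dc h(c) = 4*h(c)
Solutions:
 h(c) = C1*exp(4*exp(-c))


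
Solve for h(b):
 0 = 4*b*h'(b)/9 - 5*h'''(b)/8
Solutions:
 h(b) = C1 + Integral(C2*airyai(2*2^(2/3)*75^(1/3)*b/15) + C3*airybi(2*2^(2/3)*75^(1/3)*b/15), b)


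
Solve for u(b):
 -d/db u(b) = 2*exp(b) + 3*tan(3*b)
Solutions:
 u(b) = C1 - 2*exp(b) + log(cos(3*b))


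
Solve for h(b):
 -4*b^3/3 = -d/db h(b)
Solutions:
 h(b) = C1 + b^4/3


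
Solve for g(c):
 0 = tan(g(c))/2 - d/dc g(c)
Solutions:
 g(c) = pi - asin(C1*exp(c/2))
 g(c) = asin(C1*exp(c/2))


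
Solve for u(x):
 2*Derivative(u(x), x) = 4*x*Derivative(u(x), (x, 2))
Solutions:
 u(x) = C1 + C2*x^(3/2)


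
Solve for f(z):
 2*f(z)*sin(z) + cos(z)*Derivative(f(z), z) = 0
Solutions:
 f(z) = C1*cos(z)^2


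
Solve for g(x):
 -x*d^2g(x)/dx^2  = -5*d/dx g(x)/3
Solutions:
 g(x) = C1 + C2*x^(8/3)


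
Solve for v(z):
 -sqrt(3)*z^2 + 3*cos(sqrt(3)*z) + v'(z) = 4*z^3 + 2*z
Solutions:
 v(z) = C1 + z^4 + sqrt(3)*z^3/3 + z^2 - sqrt(3)*sin(sqrt(3)*z)


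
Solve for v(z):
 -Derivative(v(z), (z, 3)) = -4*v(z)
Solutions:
 v(z) = C3*exp(2^(2/3)*z) + (C1*sin(2^(2/3)*sqrt(3)*z/2) + C2*cos(2^(2/3)*sqrt(3)*z/2))*exp(-2^(2/3)*z/2)


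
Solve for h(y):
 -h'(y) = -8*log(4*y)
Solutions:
 h(y) = C1 + 8*y*log(y) - 8*y + y*log(65536)


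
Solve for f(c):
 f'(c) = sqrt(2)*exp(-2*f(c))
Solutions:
 f(c) = log(-sqrt(C1 + 2*sqrt(2)*c))
 f(c) = log(C1 + 2*sqrt(2)*c)/2


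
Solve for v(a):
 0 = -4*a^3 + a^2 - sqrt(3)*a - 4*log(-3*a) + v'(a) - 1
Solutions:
 v(a) = C1 + a^4 - a^3/3 + sqrt(3)*a^2/2 + 4*a*log(-a) + a*(-3 + 4*log(3))


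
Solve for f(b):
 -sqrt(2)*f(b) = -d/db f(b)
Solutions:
 f(b) = C1*exp(sqrt(2)*b)


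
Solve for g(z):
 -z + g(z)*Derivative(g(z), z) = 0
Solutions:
 g(z) = -sqrt(C1 + z^2)
 g(z) = sqrt(C1 + z^2)


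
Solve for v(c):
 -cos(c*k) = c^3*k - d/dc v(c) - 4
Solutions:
 v(c) = C1 + c^4*k/4 - 4*c + sin(c*k)/k


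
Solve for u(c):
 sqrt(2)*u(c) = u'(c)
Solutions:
 u(c) = C1*exp(sqrt(2)*c)


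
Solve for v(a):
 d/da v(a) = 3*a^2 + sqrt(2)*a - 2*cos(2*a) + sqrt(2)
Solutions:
 v(a) = C1 + a^3 + sqrt(2)*a^2/2 + sqrt(2)*a - sin(2*a)


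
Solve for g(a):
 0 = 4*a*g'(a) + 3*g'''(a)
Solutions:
 g(a) = C1 + Integral(C2*airyai(-6^(2/3)*a/3) + C3*airybi(-6^(2/3)*a/3), a)


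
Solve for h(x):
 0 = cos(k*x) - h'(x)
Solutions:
 h(x) = C1 + sin(k*x)/k


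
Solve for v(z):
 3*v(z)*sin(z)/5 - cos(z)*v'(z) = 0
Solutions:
 v(z) = C1/cos(z)^(3/5)


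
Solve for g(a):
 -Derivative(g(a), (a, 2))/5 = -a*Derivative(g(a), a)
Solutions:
 g(a) = C1 + C2*erfi(sqrt(10)*a/2)


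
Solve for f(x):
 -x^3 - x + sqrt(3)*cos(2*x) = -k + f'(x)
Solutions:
 f(x) = C1 + k*x - x^4/4 - x^2/2 + sqrt(3)*sin(2*x)/2


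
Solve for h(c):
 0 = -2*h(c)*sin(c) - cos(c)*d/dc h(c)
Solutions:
 h(c) = C1*cos(c)^2


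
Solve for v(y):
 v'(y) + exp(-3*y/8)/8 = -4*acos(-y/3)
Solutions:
 v(y) = C1 - 4*y*acos(-y/3) - 4*sqrt(9 - y^2) + exp(-3*y/8)/3


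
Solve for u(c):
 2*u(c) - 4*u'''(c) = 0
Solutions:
 u(c) = C3*exp(2^(2/3)*c/2) + (C1*sin(2^(2/3)*sqrt(3)*c/4) + C2*cos(2^(2/3)*sqrt(3)*c/4))*exp(-2^(2/3)*c/4)


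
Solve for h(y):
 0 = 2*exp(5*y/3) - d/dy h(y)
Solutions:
 h(y) = C1 + 6*exp(5*y/3)/5


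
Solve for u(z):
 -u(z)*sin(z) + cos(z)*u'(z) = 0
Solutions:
 u(z) = C1/cos(z)


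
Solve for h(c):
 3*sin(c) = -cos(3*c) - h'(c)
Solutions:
 h(c) = C1 - sin(3*c)/3 + 3*cos(c)


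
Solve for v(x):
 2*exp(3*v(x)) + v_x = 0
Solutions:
 v(x) = log((-3^(2/3) - 3*3^(1/6)*I)*(1/(C1 + 2*x))^(1/3)/6)
 v(x) = log((-3^(2/3) + 3*3^(1/6)*I)*(1/(C1 + 2*x))^(1/3)/6)
 v(x) = log(1/(C1 + 6*x))/3


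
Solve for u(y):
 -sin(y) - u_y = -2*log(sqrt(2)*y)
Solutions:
 u(y) = C1 + 2*y*log(y) - 2*y + y*log(2) + cos(y)


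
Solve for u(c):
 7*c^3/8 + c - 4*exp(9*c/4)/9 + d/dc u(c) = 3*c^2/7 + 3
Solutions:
 u(c) = C1 - 7*c^4/32 + c^3/7 - c^2/2 + 3*c + 16*exp(9*c/4)/81


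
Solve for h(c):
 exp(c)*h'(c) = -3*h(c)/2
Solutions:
 h(c) = C1*exp(3*exp(-c)/2)


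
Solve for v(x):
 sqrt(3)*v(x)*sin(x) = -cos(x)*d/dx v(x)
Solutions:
 v(x) = C1*cos(x)^(sqrt(3))


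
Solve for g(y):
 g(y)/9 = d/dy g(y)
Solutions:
 g(y) = C1*exp(y/9)


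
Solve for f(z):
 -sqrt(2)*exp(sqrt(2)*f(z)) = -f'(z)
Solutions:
 f(z) = sqrt(2)*(2*log(-1/(C1 + sqrt(2)*z)) - log(2))/4


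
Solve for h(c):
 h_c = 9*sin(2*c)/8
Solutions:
 h(c) = C1 - 9*cos(2*c)/16


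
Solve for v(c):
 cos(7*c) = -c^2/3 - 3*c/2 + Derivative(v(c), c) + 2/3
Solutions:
 v(c) = C1 + c^3/9 + 3*c^2/4 - 2*c/3 + sin(7*c)/7


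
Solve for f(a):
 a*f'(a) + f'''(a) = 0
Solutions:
 f(a) = C1 + Integral(C2*airyai(-a) + C3*airybi(-a), a)


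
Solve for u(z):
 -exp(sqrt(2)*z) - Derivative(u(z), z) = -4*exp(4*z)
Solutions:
 u(z) = C1 + exp(4*z) - sqrt(2)*exp(sqrt(2)*z)/2


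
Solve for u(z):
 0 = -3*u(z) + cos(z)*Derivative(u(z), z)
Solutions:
 u(z) = C1*(sin(z) + 1)^(3/2)/(sin(z) - 1)^(3/2)


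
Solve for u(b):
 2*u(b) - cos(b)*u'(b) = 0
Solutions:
 u(b) = C1*(sin(b) + 1)/(sin(b) - 1)


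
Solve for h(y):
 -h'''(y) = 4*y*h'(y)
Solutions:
 h(y) = C1 + Integral(C2*airyai(-2^(2/3)*y) + C3*airybi(-2^(2/3)*y), y)


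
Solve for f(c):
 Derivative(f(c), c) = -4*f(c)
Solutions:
 f(c) = C1*exp(-4*c)


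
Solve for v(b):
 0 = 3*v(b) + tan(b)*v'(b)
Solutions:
 v(b) = C1/sin(b)^3


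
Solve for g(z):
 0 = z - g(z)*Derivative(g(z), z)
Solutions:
 g(z) = -sqrt(C1 + z^2)
 g(z) = sqrt(C1 + z^2)


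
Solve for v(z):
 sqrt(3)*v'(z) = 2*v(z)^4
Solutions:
 v(z) = (-1/(C1 + 2*sqrt(3)*z))^(1/3)
 v(z) = (-1/(C1 + 2*sqrt(3)*z))^(1/3)*(-1 - sqrt(3)*I)/2
 v(z) = (-1/(C1 + 2*sqrt(3)*z))^(1/3)*(-1 + sqrt(3)*I)/2


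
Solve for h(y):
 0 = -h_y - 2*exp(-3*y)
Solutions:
 h(y) = C1 + 2*exp(-3*y)/3


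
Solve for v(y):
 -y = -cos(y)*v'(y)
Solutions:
 v(y) = C1 + Integral(y/cos(y), y)


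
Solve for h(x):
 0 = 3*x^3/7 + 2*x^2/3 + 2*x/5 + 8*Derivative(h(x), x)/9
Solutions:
 h(x) = C1 - 27*x^4/224 - x^3/4 - 9*x^2/40


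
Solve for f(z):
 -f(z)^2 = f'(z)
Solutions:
 f(z) = 1/(C1 + z)


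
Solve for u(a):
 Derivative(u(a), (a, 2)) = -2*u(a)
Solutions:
 u(a) = C1*sin(sqrt(2)*a) + C2*cos(sqrt(2)*a)


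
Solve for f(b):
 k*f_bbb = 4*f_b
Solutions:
 f(b) = C1 + C2*exp(-2*b*sqrt(1/k)) + C3*exp(2*b*sqrt(1/k))


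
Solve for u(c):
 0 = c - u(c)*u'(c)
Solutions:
 u(c) = -sqrt(C1 + c^2)
 u(c) = sqrt(C1 + c^2)


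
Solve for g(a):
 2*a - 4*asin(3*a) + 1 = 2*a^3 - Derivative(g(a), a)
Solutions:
 g(a) = C1 + a^4/2 - a^2 + 4*a*asin(3*a) - a + 4*sqrt(1 - 9*a^2)/3


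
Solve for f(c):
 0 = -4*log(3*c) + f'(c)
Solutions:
 f(c) = C1 + 4*c*log(c) - 4*c + c*log(81)


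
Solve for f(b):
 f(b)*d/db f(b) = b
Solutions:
 f(b) = -sqrt(C1 + b^2)
 f(b) = sqrt(C1 + b^2)


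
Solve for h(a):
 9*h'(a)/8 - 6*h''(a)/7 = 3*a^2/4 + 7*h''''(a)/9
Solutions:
 h(a) = C1 + C2*exp(-3*2^(1/3)*a*(-16/(147 + sqrt(23657))^(1/3) + 2^(1/3)*(147 + sqrt(23657))^(1/3))/56)*sin(3*2^(1/3)*sqrt(3)*a*(16/(147 + sqrt(23657))^(1/3) + 2^(1/3)*(147 + sqrt(23657))^(1/3))/56) + C3*exp(-3*2^(1/3)*a*(-16/(147 + sqrt(23657))^(1/3) + 2^(1/3)*(147 + sqrt(23657))^(1/3))/56)*cos(3*2^(1/3)*sqrt(3)*a*(16/(147 + sqrt(23657))^(1/3) + 2^(1/3)*(147 + sqrt(23657))^(1/3))/56) + C4*exp(3*2^(1/3)*a*(-16/(147 + sqrt(23657))^(1/3) + 2^(1/3)*(147 + sqrt(23657))^(1/3))/28) + 2*a^3/9 + 32*a^2/63 + 1024*a/1323


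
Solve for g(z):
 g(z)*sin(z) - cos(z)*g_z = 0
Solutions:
 g(z) = C1/cos(z)


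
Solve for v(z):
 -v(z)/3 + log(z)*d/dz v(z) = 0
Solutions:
 v(z) = C1*exp(li(z)/3)


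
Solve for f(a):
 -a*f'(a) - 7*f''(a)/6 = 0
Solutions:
 f(a) = C1 + C2*erf(sqrt(21)*a/7)


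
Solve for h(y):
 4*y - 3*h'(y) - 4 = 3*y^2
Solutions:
 h(y) = C1 - y^3/3 + 2*y^2/3 - 4*y/3


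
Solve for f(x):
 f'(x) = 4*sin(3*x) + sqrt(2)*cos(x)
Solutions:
 f(x) = C1 + sqrt(2)*sin(x) - 4*cos(3*x)/3


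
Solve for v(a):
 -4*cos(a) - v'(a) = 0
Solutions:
 v(a) = C1 - 4*sin(a)


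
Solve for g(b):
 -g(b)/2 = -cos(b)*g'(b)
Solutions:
 g(b) = C1*(sin(b) + 1)^(1/4)/(sin(b) - 1)^(1/4)


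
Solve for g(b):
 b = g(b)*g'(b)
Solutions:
 g(b) = -sqrt(C1 + b^2)
 g(b) = sqrt(C1 + b^2)


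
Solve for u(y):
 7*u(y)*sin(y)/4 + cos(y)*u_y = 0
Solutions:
 u(y) = C1*cos(y)^(7/4)


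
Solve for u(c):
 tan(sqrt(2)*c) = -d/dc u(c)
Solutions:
 u(c) = C1 + sqrt(2)*log(cos(sqrt(2)*c))/2


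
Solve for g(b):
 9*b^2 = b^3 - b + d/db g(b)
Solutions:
 g(b) = C1 - b^4/4 + 3*b^3 + b^2/2


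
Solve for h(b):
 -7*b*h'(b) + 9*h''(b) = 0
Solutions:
 h(b) = C1 + C2*erfi(sqrt(14)*b/6)


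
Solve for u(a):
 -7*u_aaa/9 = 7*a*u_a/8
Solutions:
 u(a) = C1 + Integral(C2*airyai(-3^(2/3)*a/2) + C3*airybi(-3^(2/3)*a/2), a)


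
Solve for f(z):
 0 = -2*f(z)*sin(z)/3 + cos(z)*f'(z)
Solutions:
 f(z) = C1/cos(z)^(2/3)


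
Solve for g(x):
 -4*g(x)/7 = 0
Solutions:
 g(x) = 0


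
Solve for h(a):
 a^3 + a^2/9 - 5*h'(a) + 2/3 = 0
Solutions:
 h(a) = C1 + a^4/20 + a^3/135 + 2*a/15


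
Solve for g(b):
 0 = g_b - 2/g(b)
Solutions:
 g(b) = -sqrt(C1 + 4*b)
 g(b) = sqrt(C1 + 4*b)


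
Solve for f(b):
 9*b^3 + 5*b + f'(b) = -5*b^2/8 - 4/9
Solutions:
 f(b) = C1 - 9*b^4/4 - 5*b^3/24 - 5*b^2/2 - 4*b/9


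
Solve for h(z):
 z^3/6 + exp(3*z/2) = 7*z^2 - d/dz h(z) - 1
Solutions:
 h(z) = C1 - z^4/24 + 7*z^3/3 - z - 2*exp(3*z/2)/3


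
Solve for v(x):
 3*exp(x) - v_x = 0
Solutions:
 v(x) = C1 + 3*exp(x)


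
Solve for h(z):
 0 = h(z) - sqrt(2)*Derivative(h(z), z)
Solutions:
 h(z) = C1*exp(sqrt(2)*z/2)


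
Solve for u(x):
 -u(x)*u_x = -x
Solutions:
 u(x) = -sqrt(C1 + x^2)
 u(x) = sqrt(C1 + x^2)


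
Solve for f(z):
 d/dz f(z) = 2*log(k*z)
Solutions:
 f(z) = C1 + 2*z*log(k*z) - 2*z


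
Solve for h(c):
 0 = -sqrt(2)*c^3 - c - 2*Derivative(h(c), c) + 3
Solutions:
 h(c) = C1 - sqrt(2)*c^4/8 - c^2/4 + 3*c/2


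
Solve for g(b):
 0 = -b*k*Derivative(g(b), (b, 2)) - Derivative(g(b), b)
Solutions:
 g(b) = C1 + b^(((re(k) - 1)*re(k) + im(k)^2)/(re(k)^2 + im(k)^2))*(C2*sin(log(b)*Abs(im(k))/(re(k)^2 + im(k)^2)) + C3*cos(log(b)*im(k)/(re(k)^2 + im(k)^2)))


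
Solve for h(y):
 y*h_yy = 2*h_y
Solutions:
 h(y) = C1 + C2*y^3


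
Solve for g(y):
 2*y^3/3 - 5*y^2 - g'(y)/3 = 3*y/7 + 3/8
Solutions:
 g(y) = C1 + y^4/2 - 5*y^3 - 9*y^2/14 - 9*y/8


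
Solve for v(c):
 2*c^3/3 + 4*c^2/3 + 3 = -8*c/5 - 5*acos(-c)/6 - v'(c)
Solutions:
 v(c) = C1 - c^4/6 - 4*c^3/9 - 4*c^2/5 - 5*c*acos(-c)/6 - 3*c - 5*sqrt(1 - c^2)/6


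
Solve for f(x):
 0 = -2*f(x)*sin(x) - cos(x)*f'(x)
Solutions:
 f(x) = C1*cos(x)^2


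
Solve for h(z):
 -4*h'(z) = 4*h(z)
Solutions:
 h(z) = C1*exp(-z)


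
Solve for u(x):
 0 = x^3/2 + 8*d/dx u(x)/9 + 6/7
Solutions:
 u(x) = C1 - 9*x^4/64 - 27*x/28


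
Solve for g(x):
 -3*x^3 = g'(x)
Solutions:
 g(x) = C1 - 3*x^4/4


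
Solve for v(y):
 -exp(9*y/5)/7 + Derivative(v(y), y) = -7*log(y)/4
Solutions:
 v(y) = C1 - 7*y*log(y)/4 + 7*y/4 + 5*exp(9*y/5)/63


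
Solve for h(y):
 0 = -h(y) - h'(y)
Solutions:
 h(y) = C1*exp(-y)


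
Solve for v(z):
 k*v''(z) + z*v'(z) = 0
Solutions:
 v(z) = C1 + C2*sqrt(k)*erf(sqrt(2)*z*sqrt(1/k)/2)


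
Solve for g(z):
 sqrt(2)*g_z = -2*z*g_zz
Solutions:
 g(z) = C1 + C2*z^(1 - sqrt(2)/2)


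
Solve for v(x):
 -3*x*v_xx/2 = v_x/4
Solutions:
 v(x) = C1 + C2*x^(5/6)


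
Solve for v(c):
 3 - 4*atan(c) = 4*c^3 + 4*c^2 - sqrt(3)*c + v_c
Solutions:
 v(c) = C1 - c^4 - 4*c^3/3 + sqrt(3)*c^2/2 - 4*c*atan(c) + 3*c + 2*log(c^2 + 1)


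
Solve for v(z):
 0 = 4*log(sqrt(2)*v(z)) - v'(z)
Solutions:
 -Integral(1/(2*log(_y) + log(2)), (_y, v(z)))/2 = C1 - z


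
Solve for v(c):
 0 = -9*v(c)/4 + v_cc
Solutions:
 v(c) = C1*exp(-3*c/2) + C2*exp(3*c/2)


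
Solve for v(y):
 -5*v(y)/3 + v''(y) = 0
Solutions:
 v(y) = C1*exp(-sqrt(15)*y/3) + C2*exp(sqrt(15)*y/3)


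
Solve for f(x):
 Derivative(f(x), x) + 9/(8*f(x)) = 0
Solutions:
 f(x) = -sqrt(C1 - 9*x)/2
 f(x) = sqrt(C1 - 9*x)/2


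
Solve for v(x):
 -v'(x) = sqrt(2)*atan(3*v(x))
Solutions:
 Integral(1/atan(3*_y), (_y, v(x))) = C1 - sqrt(2)*x


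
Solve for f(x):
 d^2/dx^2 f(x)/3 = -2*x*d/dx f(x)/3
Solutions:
 f(x) = C1 + C2*erf(x)


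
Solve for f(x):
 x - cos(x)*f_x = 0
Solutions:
 f(x) = C1 + Integral(x/cos(x), x)


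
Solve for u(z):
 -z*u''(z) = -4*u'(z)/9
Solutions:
 u(z) = C1 + C2*z^(13/9)


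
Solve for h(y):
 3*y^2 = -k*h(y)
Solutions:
 h(y) = -3*y^2/k


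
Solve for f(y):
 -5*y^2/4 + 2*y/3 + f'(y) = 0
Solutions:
 f(y) = C1 + 5*y^3/12 - y^2/3


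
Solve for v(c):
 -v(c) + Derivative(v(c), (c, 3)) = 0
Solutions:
 v(c) = C3*exp(c) + (C1*sin(sqrt(3)*c/2) + C2*cos(sqrt(3)*c/2))*exp(-c/2)


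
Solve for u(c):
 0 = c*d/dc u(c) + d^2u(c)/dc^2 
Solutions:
 u(c) = C1 + C2*erf(sqrt(2)*c/2)


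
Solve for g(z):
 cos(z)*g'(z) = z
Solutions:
 g(z) = C1 + Integral(z/cos(z), z)


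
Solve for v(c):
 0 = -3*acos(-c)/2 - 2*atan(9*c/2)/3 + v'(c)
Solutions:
 v(c) = C1 + 3*c*acos(-c)/2 + 2*c*atan(9*c/2)/3 + 3*sqrt(1 - c^2)/2 - 2*log(81*c^2 + 4)/27


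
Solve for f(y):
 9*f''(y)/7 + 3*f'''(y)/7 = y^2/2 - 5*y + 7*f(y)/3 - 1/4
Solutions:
 f(y) = C1*exp(-y*(18^(1/3)/(2*(7*sqrt(13) + 31)^(1/3)) + 12^(1/3)*(7*sqrt(13) + 31)^(1/3)/12 + 1))*sin(2^(1/3)*3^(1/6)*y*(-2^(1/3)*3^(2/3)*(7*sqrt(13) + 31)^(1/3) + 18/(7*sqrt(13) + 31)^(1/3))/12) + C2*exp(-y*(18^(1/3)/(2*(7*sqrt(13) + 31)^(1/3)) + 12^(1/3)*(7*sqrt(13) + 31)^(1/3)/12 + 1))*cos(2^(1/3)*3^(1/6)*y*(-2^(1/3)*3^(2/3)*(7*sqrt(13) + 31)^(1/3) + 18/(7*sqrt(13) + 31)^(1/3))/12) + C3*exp(y*(-1 + 18^(1/3)/(7*sqrt(13) + 31)^(1/3) + 12^(1/3)*(7*sqrt(13) + 31)^(1/3)/6)) - 3*y^2/14 + 15*y/7 - 177/1372


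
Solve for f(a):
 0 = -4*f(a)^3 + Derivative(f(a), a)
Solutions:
 f(a) = -sqrt(2)*sqrt(-1/(C1 + 4*a))/2
 f(a) = sqrt(2)*sqrt(-1/(C1 + 4*a))/2


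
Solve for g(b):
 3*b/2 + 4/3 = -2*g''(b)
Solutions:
 g(b) = C1 + C2*b - b^3/8 - b^2/3


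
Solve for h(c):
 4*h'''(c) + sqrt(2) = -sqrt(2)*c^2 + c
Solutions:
 h(c) = C1 + C2*c + C3*c^2 - sqrt(2)*c^5/240 + c^4/96 - sqrt(2)*c^3/24


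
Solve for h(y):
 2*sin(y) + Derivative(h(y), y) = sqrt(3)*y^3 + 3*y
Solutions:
 h(y) = C1 + sqrt(3)*y^4/4 + 3*y^2/2 + 2*cos(y)


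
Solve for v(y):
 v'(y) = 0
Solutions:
 v(y) = C1


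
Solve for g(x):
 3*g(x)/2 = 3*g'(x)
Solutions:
 g(x) = C1*exp(x/2)


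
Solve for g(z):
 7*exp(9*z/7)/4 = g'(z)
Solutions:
 g(z) = C1 + 49*exp(9*z/7)/36


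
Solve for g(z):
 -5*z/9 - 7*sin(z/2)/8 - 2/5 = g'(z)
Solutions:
 g(z) = C1 - 5*z^2/18 - 2*z/5 + 7*cos(z/2)/4


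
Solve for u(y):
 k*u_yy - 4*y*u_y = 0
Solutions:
 u(y) = C1 + C2*erf(sqrt(2)*y*sqrt(-1/k))/sqrt(-1/k)


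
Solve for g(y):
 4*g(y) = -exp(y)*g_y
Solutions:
 g(y) = C1*exp(4*exp(-y))


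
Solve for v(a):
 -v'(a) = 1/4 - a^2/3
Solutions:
 v(a) = C1 + a^3/9 - a/4


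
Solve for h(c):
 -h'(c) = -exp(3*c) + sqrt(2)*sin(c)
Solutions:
 h(c) = C1 + exp(3*c)/3 + sqrt(2)*cos(c)


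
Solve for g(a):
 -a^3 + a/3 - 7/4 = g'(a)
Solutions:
 g(a) = C1 - a^4/4 + a^2/6 - 7*a/4


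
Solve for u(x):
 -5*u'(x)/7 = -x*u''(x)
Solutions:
 u(x) = C1 + C2*x^(12/7)


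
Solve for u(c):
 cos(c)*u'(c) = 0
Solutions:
 u(c) = C1


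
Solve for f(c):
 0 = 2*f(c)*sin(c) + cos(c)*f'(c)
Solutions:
 f(c) = C1*cos(c)^2


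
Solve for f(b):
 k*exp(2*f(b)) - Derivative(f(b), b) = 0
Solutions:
 f(b) = log(-sqrt(-1/(C1 + b*k))) - log(2)/2
 f(b) = log(-1/(C1 + b*k))/2 - log(2)/2


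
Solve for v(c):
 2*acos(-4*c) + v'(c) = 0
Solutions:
 v(c) = C1 - 2*c*acos(-4*c) - sqrt(1 - 16*c^2)/2


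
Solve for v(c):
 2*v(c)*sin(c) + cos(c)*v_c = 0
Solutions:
 v(c) = C1*cos(c)^2


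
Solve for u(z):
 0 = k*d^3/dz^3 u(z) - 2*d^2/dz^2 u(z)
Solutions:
 u(z) = C1 + C2*z + C3*exp(2*z/k)


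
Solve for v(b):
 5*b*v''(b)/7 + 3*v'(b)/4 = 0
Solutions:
 v(b) = C1 + C2/b^(1/20)


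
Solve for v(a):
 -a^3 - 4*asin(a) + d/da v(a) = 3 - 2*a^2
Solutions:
 v(a) = C1 + a^4/4 - 2*a^3/3 + 4*a*asin(a) + 3*a + 4*sqrt(1 - a^2)


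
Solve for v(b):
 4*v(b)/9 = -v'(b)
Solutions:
 v(b) = C1*exp(-4*b/9)


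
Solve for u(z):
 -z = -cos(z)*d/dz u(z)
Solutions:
 u(z) = C1 + Integral(z/cos(z), z)


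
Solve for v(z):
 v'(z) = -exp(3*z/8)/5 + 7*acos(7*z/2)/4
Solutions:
 v(z) = C1 + 7*z*acos(7*z/2)/4 - sqrt(4 - 49*z^2)/4 - 8*exp(3*z/8)/15


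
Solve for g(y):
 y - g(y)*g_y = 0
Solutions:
 g(y) = -sqrt(C1 + y^2)
 g(y) = sqrt(C1 + y^2)


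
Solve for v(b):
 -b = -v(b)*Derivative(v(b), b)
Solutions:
 v(b) = -sqrt(C1 + b^2)
 v(b) = sqrt(C1 + b^2)


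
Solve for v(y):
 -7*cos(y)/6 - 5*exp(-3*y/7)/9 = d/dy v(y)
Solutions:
 v(y) = C1 - 7*sin(y)/6 + 35*exp(-3*y/7)/27


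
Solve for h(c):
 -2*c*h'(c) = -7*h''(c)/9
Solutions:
 h(c) = C1 + C2*erfi(3*sqrt(7)*c/7)


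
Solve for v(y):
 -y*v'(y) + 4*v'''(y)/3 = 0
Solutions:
 v(y) = C1 + Integral(C2*airyai(6^(1/3)*y/2) + C3*airybi(6^(1/3)*y/2), y)


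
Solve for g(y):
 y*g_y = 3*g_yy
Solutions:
 g(y) = C1 + C2*erfi(sqrt(6)*y/6)


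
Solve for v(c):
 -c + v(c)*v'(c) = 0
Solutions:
 v(c) = -sqrt(C1 + c^2)
 v(c) = sqrt(C1 + c^2)


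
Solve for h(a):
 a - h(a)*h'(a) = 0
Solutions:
 h(a) = -sqrt(C1 + a^2)
 h(a) = sqrt(C1 + a^2)


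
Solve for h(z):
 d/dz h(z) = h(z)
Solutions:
 h(z) = C1*exp(z)


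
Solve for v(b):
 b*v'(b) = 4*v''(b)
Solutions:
 v(b) = C1 + C2*erfi(sqrt(2)*b/4)


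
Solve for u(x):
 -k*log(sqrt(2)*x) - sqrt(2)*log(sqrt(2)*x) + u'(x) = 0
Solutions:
 u(x) = C1 + k*x*log(x) - k*x + k*x*log(2)/2 + sqrt(2)*x*log(x) - sqrt(2)*x + sqrt(2)*x*log(2)/2


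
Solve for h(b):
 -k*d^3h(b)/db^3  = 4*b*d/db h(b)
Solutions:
 h(b) = C1 + Integral(C2*airyai(2^(2/3)*b*(-1/k)^(1/3)) + C3*airybi(2^(2/3)*b*(-1/k)^(1/3)), b)


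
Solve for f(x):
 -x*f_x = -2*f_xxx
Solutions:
 f(x) = C1 + Integral(C2*airyai(2^(2/3)*x/2) + C3*airybi(2^(2/3)*x/2), x)


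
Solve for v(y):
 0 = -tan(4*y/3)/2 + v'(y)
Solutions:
 v(y) = C1 - 3*log(cos(4*y/3))/8


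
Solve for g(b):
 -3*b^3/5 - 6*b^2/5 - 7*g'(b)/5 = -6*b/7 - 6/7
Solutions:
 g(b) = C1 - 3*b^4/28 - 2*b^3/7 + 15*b^2/49 + 30*b/49


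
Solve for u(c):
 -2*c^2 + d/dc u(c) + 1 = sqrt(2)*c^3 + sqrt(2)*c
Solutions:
 u(c) = C1 + sqrt(2)*c^4/4 + 2*c^3/3 + sqrt(2)*c^2/2 - c


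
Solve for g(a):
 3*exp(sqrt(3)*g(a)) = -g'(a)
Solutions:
 g(a) = sqrt(3)*(2*log(1/(C1 + 3*a)) - log(3))/6


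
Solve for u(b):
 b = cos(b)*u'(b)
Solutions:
 u(b) = C1 + Integral(b/cos(b), b)


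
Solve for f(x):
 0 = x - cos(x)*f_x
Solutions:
 f(x) = C1 + Integral(x/cos(x), x)


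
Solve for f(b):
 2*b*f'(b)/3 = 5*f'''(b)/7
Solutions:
 f(b) = C1 + Integral(C2*airyai(14^(1/3)*15^(2/3)*b/15) + C3*airybi(14^(1/3)*15^(2/3)*b/15), b)


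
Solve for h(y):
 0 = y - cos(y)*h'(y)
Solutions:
 h(y) = C1 + Integral(y/cos(y), y)


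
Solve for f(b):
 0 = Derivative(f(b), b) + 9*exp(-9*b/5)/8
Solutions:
 f(b) = C1 + 5*exp(-9*b/5)/8


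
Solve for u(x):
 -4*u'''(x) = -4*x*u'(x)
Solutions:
 u(x) = C1 + Integral(C2*airyai(x) + C3*airybi(x), x)


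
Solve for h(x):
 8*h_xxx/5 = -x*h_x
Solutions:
 h(x) = C1 + Integral(C2*airyai(-5^(1/3)*x/2) + C3*airybi(-5^(1/3)*x/2), x)


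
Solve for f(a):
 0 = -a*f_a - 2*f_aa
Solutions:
 f(a) = C1 + C2*erf(a/2)


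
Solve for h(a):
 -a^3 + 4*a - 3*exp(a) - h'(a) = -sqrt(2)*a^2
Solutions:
 h(a) = C1 - a^4/4 + sqrt(2)*a^3/3 + 2*a^2 - 3*exp(a)


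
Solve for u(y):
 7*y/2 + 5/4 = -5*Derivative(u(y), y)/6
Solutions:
 u(y) = C1 - 21*y^2/10 - 3*y/2


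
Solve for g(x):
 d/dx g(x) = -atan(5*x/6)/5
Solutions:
 g(x) = C1 - x*atan(5*x/6)/5 + 3*log(25*x^2 + 36)/25


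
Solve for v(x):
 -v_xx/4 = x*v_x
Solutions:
 v(x) = C1 + C2*erf(sqrt(2)*x)


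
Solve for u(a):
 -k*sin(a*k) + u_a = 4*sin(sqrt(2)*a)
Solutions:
 u(a) = C1 - 2*sqrt(2)*cos(sqrt(2)*a) - cos(a*k)


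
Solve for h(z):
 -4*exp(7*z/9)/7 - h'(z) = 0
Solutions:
 h(z) = C1 - 36*exp(7*z/9)/49


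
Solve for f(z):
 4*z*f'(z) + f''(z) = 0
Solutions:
 f(z) = C1 + C2*erf(sqrt(2)*z)


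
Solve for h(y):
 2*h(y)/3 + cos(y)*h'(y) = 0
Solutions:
 h(y) = C1*(sin(y) - 1)^(1/3)/(sin(y) + 1)^(1/3)


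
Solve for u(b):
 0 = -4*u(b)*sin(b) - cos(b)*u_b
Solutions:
 u(b) = C1*cos(b)^4


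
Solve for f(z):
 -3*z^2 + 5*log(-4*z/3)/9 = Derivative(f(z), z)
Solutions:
 f(z) = C1 - z^3 + 5*z*log(-z)/9 + 5*z*(-log(3) - 1 + 2*log(2))/9


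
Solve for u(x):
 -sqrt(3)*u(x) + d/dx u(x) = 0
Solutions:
 u(x) = C1*exp(sqrt(3)*x)


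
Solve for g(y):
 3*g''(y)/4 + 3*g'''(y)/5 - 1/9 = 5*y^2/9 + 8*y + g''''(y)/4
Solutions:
 g(y) = C1 + C2*y + C3*exp(y*(6 - sqrt(111))/5) + C4*exp(y*(6 + sqrt(111))/5) + 5*y^4/81 + 128*y^3/81 - 1406*y^2/405


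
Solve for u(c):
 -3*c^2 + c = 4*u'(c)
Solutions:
 u(c) = C1 - c^3/4 + c^2/8


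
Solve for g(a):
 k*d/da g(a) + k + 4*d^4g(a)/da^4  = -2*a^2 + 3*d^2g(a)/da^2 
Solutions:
 g(a) = C1 + C2*exp(-a*((k + sqrt(k^2 - 1))^(1/3) + (k + sqrt(k^2 - 1))^(-1/3))/2) + C3*exp(a*((k + sqrt(k^2 - 1))^(1/3)/4 - sqrt(3)*I*(k + sqrt(k^2 - 1))^(1/3)/4 - 1/((-1 + sqrt(3)*I)*(k + sqrt(k^2 - 1))^(1/3)))) + C4*exp(a*((k + sqrt(k^2 - 1))^(1/3)/4 + sqrt(3)*I*(k + sqrt(k^2 - 1))^(1/3)/4 + 1/((1 + sqrt(3)*I)*(k + sqrt(k^2 - 1))^(1/3)))) - 2*a^3/(3*k) - 6*a^2/k^2 - a - 36*a/k^3


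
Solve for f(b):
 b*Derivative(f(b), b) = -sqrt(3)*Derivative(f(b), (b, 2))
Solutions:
 f(b) = C1 + C2*erf(sqrt(2)*3^(3/4)*b/6)


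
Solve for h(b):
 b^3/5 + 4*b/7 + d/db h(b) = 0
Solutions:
 h(b) = C1 - b^4/20 - 2*b^2/7


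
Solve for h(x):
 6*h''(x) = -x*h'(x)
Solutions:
 h(x) = C1 + C2*erf(sqrt(3)*x/6)


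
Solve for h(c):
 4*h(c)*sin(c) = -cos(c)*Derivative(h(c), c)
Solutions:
 h(c) = C1*cos(c)^4


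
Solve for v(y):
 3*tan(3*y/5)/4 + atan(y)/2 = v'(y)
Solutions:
 v(y) = C1 + y*atan(y)/2 - log(y^2 + 1)/4 - 5*log(cos(3*y/5))/4


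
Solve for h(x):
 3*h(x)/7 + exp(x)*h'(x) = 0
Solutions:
 h(x) = C1*exp(3*exp(-x)/7)


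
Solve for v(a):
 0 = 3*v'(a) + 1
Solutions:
 v(a) = C1 - a/3


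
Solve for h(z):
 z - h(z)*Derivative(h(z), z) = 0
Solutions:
 h(z) = -sqrt(C1 + z^2)
 h(z) = sqrt(C1 + z^2)


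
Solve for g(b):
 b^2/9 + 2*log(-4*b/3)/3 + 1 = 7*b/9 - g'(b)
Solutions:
 g(b) = C1 - b^3/27 + 7*b^2/18 - 2*b*log(-b)/3 + b*(-2*log(2) - 1/3 + 2*log(6)/3)


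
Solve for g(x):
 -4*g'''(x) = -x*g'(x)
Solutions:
 g(x) = C1 + Integral(C2*airyai(2^(1/3)*x/2) + C3*airybi(2^(1/3)*x/2), x)


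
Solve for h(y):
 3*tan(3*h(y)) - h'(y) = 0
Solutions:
 h(y) = -asin(C1*exp(9*y))/3 + pi/3
 h(y) = asin(C1*exp(9*y))/3


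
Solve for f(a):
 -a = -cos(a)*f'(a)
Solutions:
 f(a) = C1 + Integral(a/cos(a), a)


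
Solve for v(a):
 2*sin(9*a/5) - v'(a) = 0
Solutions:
 v(a) = C1 - 10*cos(9*a/5)/9


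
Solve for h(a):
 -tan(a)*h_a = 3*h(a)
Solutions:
 h(a) = C1/sin(a)^3


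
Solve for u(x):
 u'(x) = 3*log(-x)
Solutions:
 u(x) = C1 + 3*x*log(-x) - 3*x


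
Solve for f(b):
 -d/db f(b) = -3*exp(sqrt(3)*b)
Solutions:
 f(b) = C1 + sqrt(3)*exp(sqrt(3)*b)


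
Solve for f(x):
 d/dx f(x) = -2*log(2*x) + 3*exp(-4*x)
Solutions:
 f(x) = C1 - 2*x*log(x) + 2*x*(1 - log(2)) - 3*exp(-4*x)/4


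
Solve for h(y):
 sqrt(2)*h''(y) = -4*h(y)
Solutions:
 h(y) = C1*sin(2^(3/4)*y) + C2*cos(2^(3/4)*y)


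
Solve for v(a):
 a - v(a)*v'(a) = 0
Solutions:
 v(a) = -sqrt(C1 + a^2)
 v(a) = sqrt(C1 + a^2)


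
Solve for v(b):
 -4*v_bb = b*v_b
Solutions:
 v(b) = C1 + C2*erf(sqrt(2)*b/4)


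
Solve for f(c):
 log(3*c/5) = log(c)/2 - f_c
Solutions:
 f(c) = C1 - c*log(c)/2 + c/2 + c*log(5/3)


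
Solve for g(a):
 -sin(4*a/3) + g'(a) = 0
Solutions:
 g(a) = C1 - 3*cos(4*a/3)/4


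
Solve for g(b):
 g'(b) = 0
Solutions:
 g(b) = C1


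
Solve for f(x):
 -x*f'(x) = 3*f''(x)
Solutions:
 f(x) = C1 + C2*erf(sqrt(6)*x/6)
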